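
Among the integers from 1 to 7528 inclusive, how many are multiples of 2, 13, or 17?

4258

By inclusion-exclusion,
floor(7528/2) + floor(7528/13) + floor(7528/17) − floor(7528/26) − floor(7528/34) − floor(7528/221) + floor(7528/442) = 3764 + 579 + 442 − 289 − 221 − 34 + 17 = 4258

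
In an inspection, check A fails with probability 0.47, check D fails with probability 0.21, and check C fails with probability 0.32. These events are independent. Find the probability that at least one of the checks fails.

Since the events are independent, P(none) is the product of the individual non-occurrence probabilities.
P(none) = (1 − 0.47) × (1 − 0.21) × (1 − 0.32) = 0.53 × 0.79 × 0.68 = 0.284716
P(at least one) = 1 − 0.284716 = 0.715284

0.715284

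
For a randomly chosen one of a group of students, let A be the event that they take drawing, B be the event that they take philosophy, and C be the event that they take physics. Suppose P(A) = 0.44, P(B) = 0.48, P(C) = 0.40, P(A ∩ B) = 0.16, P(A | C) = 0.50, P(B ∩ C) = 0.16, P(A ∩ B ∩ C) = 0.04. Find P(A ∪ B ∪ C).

0.84

P(A ∩ C) = P(C)·P(A|C) = 0.40 × 0.50 = 0.20
P(A ∪ B ∪ C) = 0.44 + 0.48 + 0.40 − 0.16 − 0.20 − 0.16 + 0.04 = 0.84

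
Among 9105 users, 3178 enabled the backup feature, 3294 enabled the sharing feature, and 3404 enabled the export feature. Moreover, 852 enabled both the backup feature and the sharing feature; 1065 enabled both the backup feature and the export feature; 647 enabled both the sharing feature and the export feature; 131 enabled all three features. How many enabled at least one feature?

Using inclusion–exclusion:
|union| = 3178 + 3294 + 3404 − 852 − 1065 − 647 + 131 = 7443

7443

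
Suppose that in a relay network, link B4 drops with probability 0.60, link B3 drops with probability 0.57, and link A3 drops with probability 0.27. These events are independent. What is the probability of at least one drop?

0.87444

P(none) = (1 − 0.60) × (1 − 0.57) × (1 − 0.27) = 0.40 × 0.43 × 0.73 = 0.12556
P(at least one) = 1 − 0.12556 = 0.87444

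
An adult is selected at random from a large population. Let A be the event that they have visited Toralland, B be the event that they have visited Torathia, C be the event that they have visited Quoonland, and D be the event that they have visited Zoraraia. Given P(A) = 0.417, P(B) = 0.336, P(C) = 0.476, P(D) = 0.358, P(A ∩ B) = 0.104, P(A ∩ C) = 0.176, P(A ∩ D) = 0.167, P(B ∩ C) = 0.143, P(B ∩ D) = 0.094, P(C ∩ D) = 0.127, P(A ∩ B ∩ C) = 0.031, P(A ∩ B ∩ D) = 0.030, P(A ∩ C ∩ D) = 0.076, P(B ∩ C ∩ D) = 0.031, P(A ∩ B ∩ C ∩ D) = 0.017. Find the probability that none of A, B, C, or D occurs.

0.073

P(A ∪ B ∪ C ∪ D) = 0.417 + 0.336 + 0.476 + 0.358 − 0.104 − 0.176 − 0.167 − 0.143 − 0.094 − 0.127 + 0.031 + 0.030 + 0.076 + 0.031 − 0.017 = 0.927
P(none) = 1 − 0.927 = 0.073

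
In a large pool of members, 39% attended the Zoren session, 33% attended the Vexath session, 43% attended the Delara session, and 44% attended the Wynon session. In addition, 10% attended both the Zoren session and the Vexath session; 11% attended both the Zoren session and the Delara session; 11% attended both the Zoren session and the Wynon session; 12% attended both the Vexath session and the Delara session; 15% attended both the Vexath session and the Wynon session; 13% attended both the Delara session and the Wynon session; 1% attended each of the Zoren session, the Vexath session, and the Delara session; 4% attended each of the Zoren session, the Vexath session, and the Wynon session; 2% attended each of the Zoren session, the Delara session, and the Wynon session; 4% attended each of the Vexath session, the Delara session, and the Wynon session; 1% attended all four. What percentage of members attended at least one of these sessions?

97%

Inclusion–exclusion gives
P(at least one) = 39 + 33 + 43 + 44 − 10 − 11 − 11 − 12 − 15 − 13 + 1 + 4 + 2 + 4 − 1 = 97%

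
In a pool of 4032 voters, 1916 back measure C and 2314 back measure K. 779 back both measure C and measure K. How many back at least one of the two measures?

3451

Apply inclusion-exclusion:
N(≥1) = 1916 + 2314 − 779 = 3451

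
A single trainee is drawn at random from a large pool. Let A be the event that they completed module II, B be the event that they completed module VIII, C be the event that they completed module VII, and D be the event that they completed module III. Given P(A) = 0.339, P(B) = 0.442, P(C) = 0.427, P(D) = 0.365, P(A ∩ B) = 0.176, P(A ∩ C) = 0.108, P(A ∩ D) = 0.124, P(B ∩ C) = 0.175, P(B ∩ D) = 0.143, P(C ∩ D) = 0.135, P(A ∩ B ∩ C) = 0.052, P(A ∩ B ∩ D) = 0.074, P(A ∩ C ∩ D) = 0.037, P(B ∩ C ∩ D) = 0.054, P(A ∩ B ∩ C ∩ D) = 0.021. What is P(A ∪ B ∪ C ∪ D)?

By inclusion–exclusion:
P(A ∪ B ∪ C ∪ D) = 0.339 + 0.442 + 0.427 + 0.365 − 0.176 − 0.108 − 0.124 − 0.175 − 0.143 − 0.135 + 0.052 + 0.074 + 0.037 + 0.054 − 0.021 = 0.908

0.908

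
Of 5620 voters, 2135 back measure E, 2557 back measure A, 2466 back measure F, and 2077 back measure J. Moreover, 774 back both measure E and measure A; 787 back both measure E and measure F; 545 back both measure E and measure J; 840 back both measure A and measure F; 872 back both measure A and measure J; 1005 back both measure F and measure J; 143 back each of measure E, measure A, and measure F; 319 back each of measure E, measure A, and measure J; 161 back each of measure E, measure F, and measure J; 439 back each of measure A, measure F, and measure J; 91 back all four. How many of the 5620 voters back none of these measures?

Using inclusion–exclusion:
N(≥1) = 2135 + 2557 + 2466 + 2077 − 774 − 787 − 545 − 840 − 872 − 1005 + 143 + 319 + 161 + 439 − 91 = 5383
None: 5620 − 5383 = 237

237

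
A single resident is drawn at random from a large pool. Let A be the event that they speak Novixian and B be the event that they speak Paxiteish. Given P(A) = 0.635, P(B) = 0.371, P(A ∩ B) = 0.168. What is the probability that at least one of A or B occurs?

Inclusion–exclusion gives
P(A ∪ B) = 0.635 + 0.371 − 0.168 = 0.838

0.838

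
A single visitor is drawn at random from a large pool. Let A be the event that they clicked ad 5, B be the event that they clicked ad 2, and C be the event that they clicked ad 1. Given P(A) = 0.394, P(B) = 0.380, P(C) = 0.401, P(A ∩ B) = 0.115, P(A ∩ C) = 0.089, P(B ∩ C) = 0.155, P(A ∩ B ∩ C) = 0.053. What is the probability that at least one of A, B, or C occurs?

P(A ∪ B ∪ C) = 0.394 + 0.380 + 0.401 − 0.115 − 0.089 − 0.155 + 0.053 = 0.869

0.869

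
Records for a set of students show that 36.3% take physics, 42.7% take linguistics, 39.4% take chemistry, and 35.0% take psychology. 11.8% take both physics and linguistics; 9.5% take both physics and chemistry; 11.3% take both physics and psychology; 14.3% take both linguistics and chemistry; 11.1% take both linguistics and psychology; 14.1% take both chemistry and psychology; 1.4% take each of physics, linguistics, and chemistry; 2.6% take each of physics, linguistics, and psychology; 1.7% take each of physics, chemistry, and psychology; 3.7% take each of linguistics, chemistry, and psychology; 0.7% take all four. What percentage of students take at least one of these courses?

P(at least one) = 36.3 + 42.7 + 39.4 + 35.0 − 11.8 − 9.5 − 11.3 − 14.3 − 11.1 − 14.1 + 1.4 + 2.6 + 1.7 + 3.7 − 0.7 = 90.0%

90.0%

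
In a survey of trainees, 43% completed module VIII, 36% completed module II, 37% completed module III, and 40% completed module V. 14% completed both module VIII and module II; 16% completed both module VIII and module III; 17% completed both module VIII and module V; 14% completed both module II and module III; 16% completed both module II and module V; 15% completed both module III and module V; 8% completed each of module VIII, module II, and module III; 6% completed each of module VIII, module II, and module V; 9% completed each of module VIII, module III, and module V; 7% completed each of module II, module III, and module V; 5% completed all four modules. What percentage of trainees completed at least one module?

89%

By inclusion-exclusion,
P(≥1) = 43 + 36 + 37 + 40 − 14 − 16 − 17 − 14 − 16 − 15 + 8 + 6 + 9 + 7 − 5 = 89%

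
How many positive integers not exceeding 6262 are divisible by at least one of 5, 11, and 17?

1252 + 569 + 368 − 113 − 73 − 33 + 6 = 1976

1976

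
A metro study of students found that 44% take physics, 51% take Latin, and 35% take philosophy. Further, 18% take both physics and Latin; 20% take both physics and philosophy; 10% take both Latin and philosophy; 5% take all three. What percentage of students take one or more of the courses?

P(at least one) = 44 + 51 + 35 − 18 − 20 − 10 + 5 = 87%

87%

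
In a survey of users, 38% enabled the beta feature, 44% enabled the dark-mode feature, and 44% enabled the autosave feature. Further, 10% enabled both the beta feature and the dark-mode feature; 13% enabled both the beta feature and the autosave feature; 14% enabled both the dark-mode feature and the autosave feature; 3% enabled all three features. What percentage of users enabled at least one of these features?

92%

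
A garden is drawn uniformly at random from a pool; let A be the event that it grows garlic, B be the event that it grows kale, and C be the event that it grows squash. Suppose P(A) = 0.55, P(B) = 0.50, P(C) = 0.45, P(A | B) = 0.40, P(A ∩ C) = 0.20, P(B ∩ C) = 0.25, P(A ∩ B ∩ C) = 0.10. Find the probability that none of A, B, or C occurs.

P(A ∩ B) = P(B)·P(A|B) = 0.50 × 0.40 = 0.20
P(A ∪ B ∪ C) = 0.55 + 0.50 + 0.45 − 0.20 − 0.20 − 0.25 + 0.10 = 0.95
P(none) = 1 − 0.95 = 0.05

0.05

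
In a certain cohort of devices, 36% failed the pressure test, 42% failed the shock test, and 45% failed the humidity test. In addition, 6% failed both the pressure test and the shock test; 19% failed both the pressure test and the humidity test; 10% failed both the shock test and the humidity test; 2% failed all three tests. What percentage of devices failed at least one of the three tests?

P(≥1) = 36 + 42 + 45 − 6 − 19 − 10 + 2 = 90%

90%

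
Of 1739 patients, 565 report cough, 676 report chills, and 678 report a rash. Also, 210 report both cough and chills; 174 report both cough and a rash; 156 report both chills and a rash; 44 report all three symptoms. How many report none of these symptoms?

316

By inclusion–exclusion:
|union| = 565 + 676 + 678 − 210 − 174 − 156 + 44 = 1423
None: 1739 − 1423 = 316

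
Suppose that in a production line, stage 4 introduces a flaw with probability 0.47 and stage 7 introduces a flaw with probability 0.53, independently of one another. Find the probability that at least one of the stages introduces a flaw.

0.7509

P(none) = (1 − 0.47) × (1 − 0.53) = 0.53 × 0.47 = 0.2491
P(at least one) = 1 − 0.2491 = 0.7509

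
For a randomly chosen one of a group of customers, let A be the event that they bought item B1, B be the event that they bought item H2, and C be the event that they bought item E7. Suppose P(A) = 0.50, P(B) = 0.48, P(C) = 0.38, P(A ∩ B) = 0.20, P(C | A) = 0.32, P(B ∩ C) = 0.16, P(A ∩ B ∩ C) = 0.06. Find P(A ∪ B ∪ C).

P(A ∩ C) = P(A)·P(C|A) = 0.50 × 0.32 = 0.16
P(A ∪ B ∪ C) = 0.50 + 0.48 + 0.38 − 0.20 − 0.16 − 0.16 + 0.06 = 0.90

0.90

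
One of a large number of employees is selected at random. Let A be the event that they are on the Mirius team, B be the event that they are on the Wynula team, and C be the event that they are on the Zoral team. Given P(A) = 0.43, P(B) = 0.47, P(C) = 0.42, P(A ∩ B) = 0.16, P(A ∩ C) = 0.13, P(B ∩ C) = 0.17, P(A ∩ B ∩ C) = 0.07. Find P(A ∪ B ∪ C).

P(A ∪ B ∪ C) = 0.43 + 0.47 + 0.42 − 0.16 − 0.13 − 0.17 + 0.07 = 0.93

0.93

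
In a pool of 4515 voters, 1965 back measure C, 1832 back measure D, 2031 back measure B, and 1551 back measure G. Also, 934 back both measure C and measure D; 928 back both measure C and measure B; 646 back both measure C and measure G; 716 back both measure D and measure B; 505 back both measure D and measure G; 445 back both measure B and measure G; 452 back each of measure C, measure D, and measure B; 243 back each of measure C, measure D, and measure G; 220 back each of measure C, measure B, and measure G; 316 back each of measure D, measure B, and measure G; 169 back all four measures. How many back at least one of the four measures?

By inclusion–exclusion:
|union| = 1965 + 1832 + 2031 + 1551 − 934 − 928 − 646 − 716 − 505 − 445 + 452 + 243 + 220 + 316 − 169 = 4267

4267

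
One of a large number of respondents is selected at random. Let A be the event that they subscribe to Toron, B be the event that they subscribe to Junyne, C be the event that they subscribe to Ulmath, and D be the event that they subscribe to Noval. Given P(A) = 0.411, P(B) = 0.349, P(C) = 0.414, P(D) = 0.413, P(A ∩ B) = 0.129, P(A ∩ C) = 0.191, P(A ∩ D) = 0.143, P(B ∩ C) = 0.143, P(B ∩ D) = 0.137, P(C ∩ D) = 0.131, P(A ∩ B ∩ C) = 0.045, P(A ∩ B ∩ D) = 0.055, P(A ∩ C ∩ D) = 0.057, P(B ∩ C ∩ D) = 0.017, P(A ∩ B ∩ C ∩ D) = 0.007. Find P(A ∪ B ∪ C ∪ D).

0.880

P(A ∪ B ∪ C ∪ D) = 0.411 + 0.349 + 0.414 + 0.413 − 0.129 − 0.191 − 0.143 − 0.143 − 0.137 − 0.131 + 0.045 + 0.055 + 0.057 + 0.017 − 0.007 = 0.880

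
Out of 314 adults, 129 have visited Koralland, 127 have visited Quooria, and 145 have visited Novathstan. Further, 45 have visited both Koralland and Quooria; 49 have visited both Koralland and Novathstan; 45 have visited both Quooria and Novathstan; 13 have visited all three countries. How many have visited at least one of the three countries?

275

|at least one| = 129 + 127 + 145 − 45 − 49 − 45 + 13 = 275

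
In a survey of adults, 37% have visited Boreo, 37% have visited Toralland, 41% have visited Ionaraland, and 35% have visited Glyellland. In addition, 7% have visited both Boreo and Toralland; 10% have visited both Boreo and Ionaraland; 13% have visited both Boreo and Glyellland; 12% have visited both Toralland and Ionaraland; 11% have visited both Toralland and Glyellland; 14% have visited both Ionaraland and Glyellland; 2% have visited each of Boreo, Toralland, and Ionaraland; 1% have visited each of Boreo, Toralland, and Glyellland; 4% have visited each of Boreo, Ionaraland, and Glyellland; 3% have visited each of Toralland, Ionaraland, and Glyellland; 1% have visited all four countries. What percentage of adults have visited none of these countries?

8%

Using inclusion–exclusion:
P(≥1) = 37 + 37 + 41 + 35 − 7 − 10 − 13 − 12 − 11 − 14 + 2 + 1 + 4 + 3 − 1 = 92%
P(none) = 100% − 92% = 8%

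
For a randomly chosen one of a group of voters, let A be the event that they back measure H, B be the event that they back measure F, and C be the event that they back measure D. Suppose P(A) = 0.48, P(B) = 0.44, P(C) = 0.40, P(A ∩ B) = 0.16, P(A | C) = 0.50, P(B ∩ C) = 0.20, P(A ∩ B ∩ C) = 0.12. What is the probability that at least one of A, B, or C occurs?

0.88

P(A ∩ C) = P(C)·P(A|C) = 0.40 × 0.50 = 0.20
By inclusion-exclusion,
P(A ∪ B ∪ C) = 0.48 + 0.44 + 0.40 − 0.16 − 0.20 − 0.20 + 0.12 = 0.88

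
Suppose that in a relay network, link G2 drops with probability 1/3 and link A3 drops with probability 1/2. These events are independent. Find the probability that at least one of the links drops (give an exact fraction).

2/3

Independence gives P(none) = ∏(1 − pᵢ).
P(none) = (1 − 1/3) × (1 − 1/2) = 2/3 × 1/2 = 1/3
P(at least one) = 1 − 1/3 = 2/3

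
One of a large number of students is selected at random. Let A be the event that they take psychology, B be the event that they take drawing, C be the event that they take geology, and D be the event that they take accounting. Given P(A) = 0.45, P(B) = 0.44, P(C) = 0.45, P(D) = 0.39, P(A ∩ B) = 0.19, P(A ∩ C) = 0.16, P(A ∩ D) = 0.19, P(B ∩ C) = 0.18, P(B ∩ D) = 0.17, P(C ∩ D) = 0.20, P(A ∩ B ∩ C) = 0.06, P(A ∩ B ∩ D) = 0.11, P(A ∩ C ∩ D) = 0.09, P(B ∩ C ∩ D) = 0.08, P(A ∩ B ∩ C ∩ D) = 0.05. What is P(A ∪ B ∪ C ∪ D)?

P(A ∪ B ∪ C ∪ D) = 0.45 + 0.44 + 0.45 + 0.39 − 0.19 − 0.16 − 0.19 − 0.18 − 0.17 − 0.20 + 0.06 + 0.11 + 0.09 + 0.08 − 0.05 = 0.93

0.93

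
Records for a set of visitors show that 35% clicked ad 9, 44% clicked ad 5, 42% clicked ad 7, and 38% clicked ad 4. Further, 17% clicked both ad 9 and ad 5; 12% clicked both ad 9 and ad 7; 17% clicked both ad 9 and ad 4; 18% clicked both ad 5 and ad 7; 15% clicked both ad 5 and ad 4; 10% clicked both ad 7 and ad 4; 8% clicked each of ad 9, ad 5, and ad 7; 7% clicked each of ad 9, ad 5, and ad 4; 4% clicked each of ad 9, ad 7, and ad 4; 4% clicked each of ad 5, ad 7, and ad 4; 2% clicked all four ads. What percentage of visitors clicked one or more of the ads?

Apply inclusion-exclusion:
P(at least one) = 35 + 44 + 42 + 38 − 17 − 12 − 17 − 18 − 15 − 10 + 8 + 7 + 4 + 4 − 2 = 91%

91%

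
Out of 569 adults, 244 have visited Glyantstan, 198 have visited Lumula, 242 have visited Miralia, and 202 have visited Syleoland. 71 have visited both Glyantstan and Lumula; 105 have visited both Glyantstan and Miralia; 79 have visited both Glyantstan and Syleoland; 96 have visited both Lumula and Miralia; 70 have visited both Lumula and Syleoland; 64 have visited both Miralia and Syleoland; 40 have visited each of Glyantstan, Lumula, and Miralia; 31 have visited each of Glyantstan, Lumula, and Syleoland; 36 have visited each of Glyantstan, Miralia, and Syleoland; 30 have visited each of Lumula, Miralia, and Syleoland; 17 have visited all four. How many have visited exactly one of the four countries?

259

|exactly one| = 244 + 198 + 242 + 202 − 2·71 − 2·105 − 2·79 − 2·96 − 2·70 − 2·64 + 3·40 + 3·31 + 3·36 + 3·30 − 4·17 = 259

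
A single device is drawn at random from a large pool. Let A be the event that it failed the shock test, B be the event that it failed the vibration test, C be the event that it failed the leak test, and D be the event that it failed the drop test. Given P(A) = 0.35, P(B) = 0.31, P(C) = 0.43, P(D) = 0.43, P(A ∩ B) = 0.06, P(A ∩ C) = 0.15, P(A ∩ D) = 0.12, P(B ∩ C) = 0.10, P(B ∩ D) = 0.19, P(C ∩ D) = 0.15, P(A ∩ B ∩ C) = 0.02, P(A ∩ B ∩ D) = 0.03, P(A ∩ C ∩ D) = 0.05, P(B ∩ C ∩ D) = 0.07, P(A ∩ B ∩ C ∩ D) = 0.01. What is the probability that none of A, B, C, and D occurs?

0.09

Inclusion–exclusion gives
P(A ∪ B ∪ C ∪ D) = 0.35 + 0.31 + 0.43 + 0.43 − 0.06 − 0.15 − 0.12 − 0.10 − 0.19 − 0.15 + 0.02 + 0.03 + 0.05 + 0.07 − 0.01 = 0.91
P(none) = 1 − 0.91 = 0.09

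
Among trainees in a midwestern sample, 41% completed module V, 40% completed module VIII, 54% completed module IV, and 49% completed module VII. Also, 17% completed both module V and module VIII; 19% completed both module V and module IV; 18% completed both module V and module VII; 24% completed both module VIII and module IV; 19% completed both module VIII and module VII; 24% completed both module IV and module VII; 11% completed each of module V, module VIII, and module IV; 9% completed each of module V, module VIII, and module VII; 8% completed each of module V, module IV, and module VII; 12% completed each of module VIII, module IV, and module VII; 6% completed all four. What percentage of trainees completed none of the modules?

3%

By inclusion–exclusion:
P(≥1) = 41 + 40 + 54 + 49 − 17 − 19 − 18 − 24 − 19 − 24 + 11 + 9 + 8 + 12 − 6 = 97%
P(none) = 100% − 97% = 3%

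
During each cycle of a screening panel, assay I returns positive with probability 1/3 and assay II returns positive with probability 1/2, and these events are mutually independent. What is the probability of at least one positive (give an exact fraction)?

2/3

Since the events are independent, P(none) is the product of the individual non-occurrence probabilities.
P(none) = (1 − 1/3) × (1 − 1/2) = 2/3 × 1/2 = 1/3
P(at least one) = 1 − 1/3 = 2/3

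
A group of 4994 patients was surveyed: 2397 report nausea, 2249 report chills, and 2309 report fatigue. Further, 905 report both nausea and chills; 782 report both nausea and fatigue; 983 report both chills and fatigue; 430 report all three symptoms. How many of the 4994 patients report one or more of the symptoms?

4715

Inclusion–exclusion gives
|union| = 2397 + 2249 + 2309 − 905 − 782 − 983 + 430 = 4715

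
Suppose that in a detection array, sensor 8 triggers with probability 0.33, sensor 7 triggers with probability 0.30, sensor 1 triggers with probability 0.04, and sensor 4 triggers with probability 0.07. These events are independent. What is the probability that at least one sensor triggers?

0.5812768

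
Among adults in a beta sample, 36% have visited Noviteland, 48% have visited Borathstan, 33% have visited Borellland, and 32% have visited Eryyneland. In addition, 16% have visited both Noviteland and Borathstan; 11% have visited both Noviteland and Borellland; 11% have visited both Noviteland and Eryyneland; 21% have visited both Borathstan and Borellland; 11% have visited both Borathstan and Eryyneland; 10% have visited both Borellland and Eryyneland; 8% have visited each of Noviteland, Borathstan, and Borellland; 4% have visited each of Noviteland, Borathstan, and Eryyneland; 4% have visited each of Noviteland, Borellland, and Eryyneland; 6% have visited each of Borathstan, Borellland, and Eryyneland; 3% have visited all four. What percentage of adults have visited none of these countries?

Using inclusion–exclusion:
P(at least one) = 36 + 48 + 33 + 32 − 16 − 11 − 11 − 21 − 11 − 10 + 8 + 4 + 4 + 6 − 3 = 88%
P(none) = 100% − 88% = 12%

12%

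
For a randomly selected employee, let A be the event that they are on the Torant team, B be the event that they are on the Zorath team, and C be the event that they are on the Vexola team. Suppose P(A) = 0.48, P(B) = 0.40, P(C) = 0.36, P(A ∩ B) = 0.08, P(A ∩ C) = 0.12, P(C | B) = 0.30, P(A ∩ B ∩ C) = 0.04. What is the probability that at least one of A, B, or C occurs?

0.96

P(B ∩ C) = P(B)·P(C|B) = 0.40 × 0.30 = 0.12
By inclusion-exclusion,
P(A ∪ B ∪ C) = 0.48 + 0.40 + 0.36 − 0.08 − 0.12 − 0.12 + 0.04 = 0.96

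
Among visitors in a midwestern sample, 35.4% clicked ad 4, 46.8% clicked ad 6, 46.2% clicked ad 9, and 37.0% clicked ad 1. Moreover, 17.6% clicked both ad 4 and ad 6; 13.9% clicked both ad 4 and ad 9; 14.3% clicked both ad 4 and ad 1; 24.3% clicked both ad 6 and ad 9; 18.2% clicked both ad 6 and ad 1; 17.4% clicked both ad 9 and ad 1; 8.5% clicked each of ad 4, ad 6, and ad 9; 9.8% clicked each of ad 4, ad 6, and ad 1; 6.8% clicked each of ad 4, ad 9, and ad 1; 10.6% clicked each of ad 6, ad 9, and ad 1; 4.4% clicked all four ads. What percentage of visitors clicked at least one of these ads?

91.0%

By inclusion-exclusion,
P(≥1) = 35.4 + 46.8 + 46.2 + 37.0 − 17.6 − 13.9 − 14.3 − 24.3 − 18.2 − 17.4 + 8.5 + 9.8 + 6.8 + 10.6 − 4.4 = 91.0%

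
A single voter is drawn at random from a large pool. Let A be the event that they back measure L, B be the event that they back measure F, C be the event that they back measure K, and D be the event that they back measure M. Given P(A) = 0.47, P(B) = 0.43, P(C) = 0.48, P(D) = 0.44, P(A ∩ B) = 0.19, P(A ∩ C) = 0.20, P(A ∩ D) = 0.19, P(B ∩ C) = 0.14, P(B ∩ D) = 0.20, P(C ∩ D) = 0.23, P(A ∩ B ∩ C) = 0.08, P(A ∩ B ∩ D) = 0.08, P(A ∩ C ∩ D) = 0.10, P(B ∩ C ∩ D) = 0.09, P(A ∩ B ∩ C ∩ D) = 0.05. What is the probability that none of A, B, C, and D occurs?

P(A ∪ B ∪ C ∪ D) = 0.47 + 0.43 + 0.48 + 0.44 − 0.19 − 0.20 − 0.19 − 0.14 − 0.20 − 0.23 + 0.08 + 0.08 + 0.10 + 0.09 − 0.05 = 0.97
P(none) = 1 − 0.97 = 0.03

0.03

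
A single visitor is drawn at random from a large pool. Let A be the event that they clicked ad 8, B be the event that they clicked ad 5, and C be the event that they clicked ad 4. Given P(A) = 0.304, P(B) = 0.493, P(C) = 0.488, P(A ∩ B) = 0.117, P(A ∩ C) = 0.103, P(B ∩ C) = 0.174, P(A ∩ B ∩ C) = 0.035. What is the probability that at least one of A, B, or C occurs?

By inclusion–exclusion:
P(A ∪ B ∪ C) = 0.304 + 0.493 + 0.488 − 0.117 − 0.103 − 0.174 + 0.035 = 0.926

0.926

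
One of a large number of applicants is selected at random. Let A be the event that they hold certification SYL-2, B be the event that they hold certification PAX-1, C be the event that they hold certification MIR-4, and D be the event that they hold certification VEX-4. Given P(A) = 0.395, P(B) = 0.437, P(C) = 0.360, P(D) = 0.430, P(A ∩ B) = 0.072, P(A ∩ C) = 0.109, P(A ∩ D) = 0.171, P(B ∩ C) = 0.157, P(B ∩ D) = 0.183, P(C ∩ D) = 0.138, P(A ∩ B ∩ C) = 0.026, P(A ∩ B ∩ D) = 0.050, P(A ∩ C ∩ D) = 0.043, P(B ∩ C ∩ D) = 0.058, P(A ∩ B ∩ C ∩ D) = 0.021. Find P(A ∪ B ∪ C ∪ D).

P(A ∪ B ∪ C ∪ D) = 0.395 + 0.437 + 0.360 + 0.430 − 0.072 − 0.109 − 0.171 − 0.157 − 0.183 − 0.138 + 0.026 + 0.050 + 0.043 + 0.058 − 0.021 = 0.948

0.948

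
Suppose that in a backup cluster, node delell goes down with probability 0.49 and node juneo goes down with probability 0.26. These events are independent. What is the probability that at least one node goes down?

0.6226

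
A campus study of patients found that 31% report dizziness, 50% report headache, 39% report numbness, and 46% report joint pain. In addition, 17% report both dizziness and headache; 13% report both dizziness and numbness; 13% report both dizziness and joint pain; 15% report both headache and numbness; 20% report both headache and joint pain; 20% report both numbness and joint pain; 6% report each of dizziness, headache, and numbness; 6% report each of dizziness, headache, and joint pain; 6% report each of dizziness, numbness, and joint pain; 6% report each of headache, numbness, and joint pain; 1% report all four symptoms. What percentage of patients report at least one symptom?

P(at least one) = 31 + 50 + 39 + 46 − 17 − 13 − 13 − 15 − 20 − 20 + 6 + 6 + 6 + 6 − 1 = 91%

91%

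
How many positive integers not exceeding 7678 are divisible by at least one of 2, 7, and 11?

4686

By inclusion-exclusion,
3839 + 1096 + 698 − 548 − 349 − 99 + 49 = 4686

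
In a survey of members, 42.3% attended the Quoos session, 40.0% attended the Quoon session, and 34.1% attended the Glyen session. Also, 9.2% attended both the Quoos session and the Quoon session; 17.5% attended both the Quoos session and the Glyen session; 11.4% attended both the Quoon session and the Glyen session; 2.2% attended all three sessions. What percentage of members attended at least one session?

80.5%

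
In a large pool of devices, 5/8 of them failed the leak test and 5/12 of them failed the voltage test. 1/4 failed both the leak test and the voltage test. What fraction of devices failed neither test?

5/24

Using inclusion–exclusion:
P(union) = 5/8 + 5/12 − 1/4 = 19/24
P(none) = 1 − 19/24 = 5/24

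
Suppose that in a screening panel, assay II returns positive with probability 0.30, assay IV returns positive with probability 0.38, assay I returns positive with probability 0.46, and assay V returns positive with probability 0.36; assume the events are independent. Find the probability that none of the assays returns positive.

0.1499904

Since the events are independent, P(none) is the product of the individual non-occurrence probabilities.
P(none) = (1 − 0.30) × (1 − 0.38) × (1 − 0.46) × (1 − 0.36) = 0.70 × 0.62 × 0.54 × 0.64 = 0.1499904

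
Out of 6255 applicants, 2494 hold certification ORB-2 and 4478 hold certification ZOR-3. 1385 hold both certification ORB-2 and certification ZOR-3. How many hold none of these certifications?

668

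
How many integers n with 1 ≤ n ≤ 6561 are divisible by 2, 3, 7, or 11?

floor(6561/2) + floor(6561/3) + floor(6561/7) + floor(6561/11) − floor(6561/6) − floor(6561/14) − floor(6561/22) − floor(6561/21) − floor(6561/33) − floor(6561/77) + floor(6561/42) + floor(6561/66) + floor(6561/154) + floor(6561/231) − floor(6561/462) = 3280 + 2187 + 937 + 596 − 1093 − 468 − 298 − 312 − 198 − 85 + 156 + 99 + 42 + 28 − 14 = 4857

4857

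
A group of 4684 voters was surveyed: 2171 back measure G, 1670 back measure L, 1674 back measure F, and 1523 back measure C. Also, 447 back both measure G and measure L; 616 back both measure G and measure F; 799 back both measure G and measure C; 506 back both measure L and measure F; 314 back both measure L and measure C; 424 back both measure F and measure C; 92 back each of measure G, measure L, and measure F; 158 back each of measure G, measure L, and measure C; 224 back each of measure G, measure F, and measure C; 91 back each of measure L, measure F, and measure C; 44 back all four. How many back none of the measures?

Inclusion–exclusion gives
|union| = 2171 + 1670 + 1674 + 1523 − 447 − 616 − 799 − 506 − 314 − 424 + 92 + 158 + 224 + 91 − 44 = 4453
None: 4684 − 4453 = 231

231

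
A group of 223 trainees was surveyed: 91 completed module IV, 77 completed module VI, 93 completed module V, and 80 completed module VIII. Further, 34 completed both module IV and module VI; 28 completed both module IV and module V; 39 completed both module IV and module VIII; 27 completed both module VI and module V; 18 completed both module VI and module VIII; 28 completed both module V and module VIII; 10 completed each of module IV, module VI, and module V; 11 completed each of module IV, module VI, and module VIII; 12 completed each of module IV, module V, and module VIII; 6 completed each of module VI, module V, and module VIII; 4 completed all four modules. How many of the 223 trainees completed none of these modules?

N(≥1) = 91 + 77 + 93 + 80 − 34 − 28 − 39 − 27 − 18 − 28 + 10 + 11 + 12 + 6 − 4 = 202
None: 223 − 202 = 21

21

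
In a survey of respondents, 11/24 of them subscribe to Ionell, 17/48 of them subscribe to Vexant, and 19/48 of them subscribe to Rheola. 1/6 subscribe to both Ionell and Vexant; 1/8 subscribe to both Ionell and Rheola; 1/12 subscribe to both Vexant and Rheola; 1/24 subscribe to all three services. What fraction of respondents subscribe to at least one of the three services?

By inclusion–exclusion:
P(union) = 11/24 + 17/48 + 19/48 − 1/6 − 1/8 − 1/12 + 1/24 = 7/8

7/8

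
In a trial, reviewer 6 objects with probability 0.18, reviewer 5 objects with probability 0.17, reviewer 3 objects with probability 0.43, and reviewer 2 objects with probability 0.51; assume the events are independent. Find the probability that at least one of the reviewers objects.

Since the events are independent, P(none) is the product of the individual non-occurrence probabilities.
P(none) = (1 − 0.18) × (1 − 0.17) × (1 − 0.43) × (1 − 0.51) = 0.82 × 0.83 × 0.57 × 0.49 = 0.19009158
P(at least one) = 1 − 0.19009158 = 0.80990842

0.80990842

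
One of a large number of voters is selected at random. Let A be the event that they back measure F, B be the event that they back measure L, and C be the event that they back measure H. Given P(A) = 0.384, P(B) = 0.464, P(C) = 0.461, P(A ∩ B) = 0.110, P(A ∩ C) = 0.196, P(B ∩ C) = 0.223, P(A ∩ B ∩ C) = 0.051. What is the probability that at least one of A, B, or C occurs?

By inclusion-exclusion,
P(A ∪ B ∪ C) = 0.384 + 0.464 + 0.461 − 0.110 − 0.196 − 0.223 + 0.051 = 0.831

0.831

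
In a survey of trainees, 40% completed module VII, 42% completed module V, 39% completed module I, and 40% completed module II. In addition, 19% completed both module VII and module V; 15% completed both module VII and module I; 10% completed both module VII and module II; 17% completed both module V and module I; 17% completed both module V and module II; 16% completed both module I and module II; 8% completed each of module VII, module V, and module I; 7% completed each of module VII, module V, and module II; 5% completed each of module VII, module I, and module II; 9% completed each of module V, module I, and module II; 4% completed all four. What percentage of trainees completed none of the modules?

8%

Using inclusion–exclusion:
P(≥1) = 40 + 42 + 39 + 40 − 19 − 15 − 10 − 17 − 17 − 16 + 8 + 7 + 5 + 9 − 4 = 92%
P(none) = 100% − 92% = 8%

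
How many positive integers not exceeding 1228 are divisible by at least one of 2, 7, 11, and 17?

By inclusion–exclusion:
614 + 175 + 111 + 72 − 87 − 55 − 36 − 15 − 10 − 6 + 7 + 5 + 3 + 0 − 0 = 778

778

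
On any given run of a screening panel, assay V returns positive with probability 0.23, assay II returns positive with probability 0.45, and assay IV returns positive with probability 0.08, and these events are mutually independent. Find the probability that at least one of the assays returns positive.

Since the events are independent, P(none) is the product of the individual non-occurrence probabilities.
P(none) = (1 − 0.23) × (1 − 0.45) × (1 − 0.08) = 0.77 × 0.55 × 0.92 = 0.38962
P(at least one) = 1 − 0.38962 = 0.61038

0.61038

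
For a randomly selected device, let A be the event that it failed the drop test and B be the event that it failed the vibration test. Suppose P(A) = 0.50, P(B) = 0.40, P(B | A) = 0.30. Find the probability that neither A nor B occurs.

P(A ∩ B) = P(A)·P(B|A) = 0.50 × 0.30 = 0.15
P(A ∪ B) = 0.50 + 0.40 − 0.15 = 0.75
P(none) = 1 − 0.75 = 0.25

0.25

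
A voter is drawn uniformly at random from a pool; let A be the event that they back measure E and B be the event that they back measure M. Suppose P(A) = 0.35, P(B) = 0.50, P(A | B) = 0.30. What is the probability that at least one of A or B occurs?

0.70

P(A ∩ B) = P(B)·P(A|B) = 0.50 × 0.30 = 0.15
Using inclusion–exclusion:
P(A ∪ B) = 0.35 + 0.50 − 0.15 = 0.70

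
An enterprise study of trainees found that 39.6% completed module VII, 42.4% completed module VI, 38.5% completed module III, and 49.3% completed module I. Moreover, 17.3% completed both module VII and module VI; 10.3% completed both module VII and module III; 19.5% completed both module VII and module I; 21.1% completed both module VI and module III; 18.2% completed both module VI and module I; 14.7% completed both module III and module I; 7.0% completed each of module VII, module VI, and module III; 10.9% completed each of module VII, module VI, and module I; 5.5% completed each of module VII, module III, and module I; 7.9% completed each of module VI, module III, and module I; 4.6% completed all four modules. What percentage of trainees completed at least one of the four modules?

95.4%

P(at least one) = 39.6 + 42.4 + 38.5 + 49.3 − 17.3 − 10.3 − 19.5 − 21.1 − 18.2 − 14.7 + 7.0 + 10.9 + 5.5 + 7.9 − 4.6 = 95.4%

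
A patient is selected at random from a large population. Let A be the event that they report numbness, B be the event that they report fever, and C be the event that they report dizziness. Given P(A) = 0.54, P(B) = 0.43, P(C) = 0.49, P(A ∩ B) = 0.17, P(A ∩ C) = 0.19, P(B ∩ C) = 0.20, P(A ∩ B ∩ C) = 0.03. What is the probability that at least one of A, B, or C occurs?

0.93

P(A ∪ B ∪ C) = 0.54 + 0.43 + 0.49 − 0.17 − 0.19 − 0.20 + 0.03 = 0.93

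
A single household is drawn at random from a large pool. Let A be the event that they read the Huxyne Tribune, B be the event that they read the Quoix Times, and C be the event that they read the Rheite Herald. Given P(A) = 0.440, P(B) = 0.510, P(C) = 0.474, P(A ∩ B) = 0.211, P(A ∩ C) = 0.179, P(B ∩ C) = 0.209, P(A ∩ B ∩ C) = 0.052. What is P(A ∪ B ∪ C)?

By inclusion-exclusion,
P(A ∪ B ∪ C) = 0.440 + 0.510 + 0.474 − 0.211 − 0.179 − 0.209 + 0.052 = 0.877

0.877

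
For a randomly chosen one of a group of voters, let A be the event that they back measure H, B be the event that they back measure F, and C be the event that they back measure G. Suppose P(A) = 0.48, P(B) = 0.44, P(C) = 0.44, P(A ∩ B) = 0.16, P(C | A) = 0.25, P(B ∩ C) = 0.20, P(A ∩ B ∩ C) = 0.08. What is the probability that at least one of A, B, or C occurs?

0.96

P(A ∩ C) = P(A)·P(C|A) = 0.48 × 0.25 = 0.12
Using inclusion–exclusion:
P(A ∪ B ∪ C) = 0.48 + 0.44 + 0.44 − 0.16 − 0.12 − 0.20 + 0.08 = 0.96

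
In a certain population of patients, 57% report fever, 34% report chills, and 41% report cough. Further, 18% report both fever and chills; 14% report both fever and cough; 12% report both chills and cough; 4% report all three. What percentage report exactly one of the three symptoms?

56%

By inclusion–exclusion (exactly-one form):
P(exactly one) = 57 + 34 + 41 − 2·18 − 2·14 − 2·12 + 3·4 = 56%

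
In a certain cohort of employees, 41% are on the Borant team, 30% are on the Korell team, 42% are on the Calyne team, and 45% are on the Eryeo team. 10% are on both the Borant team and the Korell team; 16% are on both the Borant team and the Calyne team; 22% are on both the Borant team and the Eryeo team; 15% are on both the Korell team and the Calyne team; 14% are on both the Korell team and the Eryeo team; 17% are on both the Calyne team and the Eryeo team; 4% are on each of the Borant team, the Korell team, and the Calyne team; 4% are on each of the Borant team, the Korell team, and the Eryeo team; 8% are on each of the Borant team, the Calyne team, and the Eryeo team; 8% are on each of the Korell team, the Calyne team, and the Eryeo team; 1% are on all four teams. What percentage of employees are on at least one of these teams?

87%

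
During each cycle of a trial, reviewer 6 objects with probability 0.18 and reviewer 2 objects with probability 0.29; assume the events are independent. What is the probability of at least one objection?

0.4178

Independence gives P(none) = ∏(1 − pᵢ).
P(none) = (1 − 0.18) × (1 − 0.29) = 0.82 × 0.71 = 0.5822
P(at least one) = 1 − 0.5822 = 0.4178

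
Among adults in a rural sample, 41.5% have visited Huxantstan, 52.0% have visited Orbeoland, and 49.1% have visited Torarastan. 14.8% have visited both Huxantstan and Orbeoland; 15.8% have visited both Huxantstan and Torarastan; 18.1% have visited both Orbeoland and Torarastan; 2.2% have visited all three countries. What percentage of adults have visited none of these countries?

3.9%

Apply inclusion-exclusion:
P(at least one) = 41.5 + 52.0 + 49.1 − 14.8 − 15.8 − 18.1 + 2.2 = 96.1%
P(none) = 100% − 96.1% = 3.9%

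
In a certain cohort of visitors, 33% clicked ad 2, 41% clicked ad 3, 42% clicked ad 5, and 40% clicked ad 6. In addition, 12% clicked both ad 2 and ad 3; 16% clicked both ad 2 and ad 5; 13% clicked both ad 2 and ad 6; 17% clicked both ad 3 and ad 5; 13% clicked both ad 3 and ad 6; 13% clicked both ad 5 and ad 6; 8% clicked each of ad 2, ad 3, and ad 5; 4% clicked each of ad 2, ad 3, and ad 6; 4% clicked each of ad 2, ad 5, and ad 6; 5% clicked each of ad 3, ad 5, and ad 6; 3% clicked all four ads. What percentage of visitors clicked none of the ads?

10%

By inclusion-exclusion,
P(≥1) = 33 + 41 + 42 + 40 − 12 − 16 − 13 − 17 − 13 − 13 + 8 + 4 + 4 + 5 − 3 = 90%
P(none) = 100% − 90% = 10%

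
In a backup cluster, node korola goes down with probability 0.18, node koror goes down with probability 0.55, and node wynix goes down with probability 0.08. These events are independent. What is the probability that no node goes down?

0.33948

Independence gives P(none) = ∏(1 − pᵢ).
P(none) = (1 − 0.18) × (1 − 0.55) × (1 − 0.08) = 0.82 × 0.45 × 0.92 = 0.33948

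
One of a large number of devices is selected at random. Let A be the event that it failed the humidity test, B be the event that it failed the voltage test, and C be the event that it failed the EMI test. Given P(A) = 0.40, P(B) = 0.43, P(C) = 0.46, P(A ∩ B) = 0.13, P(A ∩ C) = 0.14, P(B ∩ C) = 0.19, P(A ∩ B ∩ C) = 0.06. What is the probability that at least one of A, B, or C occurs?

P(A ∪ B ∪ C) = 0.40 + 0.43 + 0.46 − 0.13 − 0.14 − 0.19 + 0.06 = 0.89

0.89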